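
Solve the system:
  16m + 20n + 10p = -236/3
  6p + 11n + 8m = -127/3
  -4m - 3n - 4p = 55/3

m = -2, n = -5/3, p = -4/3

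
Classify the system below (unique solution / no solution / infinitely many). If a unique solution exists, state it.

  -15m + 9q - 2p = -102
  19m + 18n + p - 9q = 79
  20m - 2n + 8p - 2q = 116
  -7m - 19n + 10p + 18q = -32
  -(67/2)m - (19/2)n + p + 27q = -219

Row-reduce:
R1 ← R1 / (-15).
R2 ← R2 − 19·R1.
R3 ← R3 − 20·R1.
R4 ← R4 + 7·R1.
R5 ← R5 + 67/2·R1.
R2 ← R2 / (18).
R3 ← R3 + 2·R2.
R4 ← R4 + 19·R2.
R5 ← R5 + 19/2·R2.
R3 ← R3 / (697/135).
R1 ← R1 − 2/15·R3.
R2 ← R2 + 23/270·R3.
R4 ← R4 − 503/54·R3.
R5 ← R5 − 503/108·R3.
R4 ← R4 / (-1526/697).
R1 ← R1 + 603/697·R4.
R2 ← R2 − 211/697·R4.
R3 ← R3 − 1386/697·R4.
R5 ← R5 + 763/697·R4.
Row 5 reduces to 0 = 1, a contradiction. The system is inconsistent.

no solution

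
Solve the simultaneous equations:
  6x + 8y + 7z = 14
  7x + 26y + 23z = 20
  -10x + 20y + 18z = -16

infinitely many solutions

Row-reduce:
R1 ← R1 / (6).
R2 ← R2 − 7·R1.
R3 ← R3 + 10·R1.
R2 ← R2 / (50/3).
R1 ← R1 − 4/3·R2.
R3 ← R3 − 100/3·R2.
Rank is 2 with 3 unknowns, leaving z free.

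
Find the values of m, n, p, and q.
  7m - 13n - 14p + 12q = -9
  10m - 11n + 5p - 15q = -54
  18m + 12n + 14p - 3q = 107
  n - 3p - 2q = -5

m = 3, n = 4, p = 1, q = 3

Row-reduce the augmented matrix:
R1 ← R1 / (7).
R2 ← R2 − 10·R1.
R3 ← R3 − 18·R1.
R2 ← R2 / (53/7).
R1 ← R1 + 13/7·R2.
R3 ← R3 − 318/7·R2.
R4 ← R4 − 1·R2.
R3 ← R3 / (-100).
R1 ← R1 − 219/53·R3.
R2 ← R2 − 175/53·R3.
R4 ← R4 + 334/53·R3.
R4 ← R4 / (-20603/2650).
R1 ← R1 − 2121/5300·R4.
R2 ← R2 − 213/212·R4.
R3 ← R3 + 159/100·R4.
Reading off the reduced rows gives m = 3, n = 4, p = 1, q = 3.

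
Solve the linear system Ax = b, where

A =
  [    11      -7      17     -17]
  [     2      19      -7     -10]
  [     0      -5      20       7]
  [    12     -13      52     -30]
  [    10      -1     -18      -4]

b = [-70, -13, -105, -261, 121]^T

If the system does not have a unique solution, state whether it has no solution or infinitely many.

Row-reduce the augmented matrix:
R1 ← R1 / (11).
R2 ← R2 − 2·R1.
R4 ← R4 − 12·R1.
R5 ← R5 − 10·R1.
R2 ← R2 / (223/11).
R1 ← R1 + 7/11·R2.
R3 ← R3 + 5·R2.
R4 ← R4 + 59/11·R2.
R5 ← R5 − 59/11·R2.
R3 ← R3 / (3905/223).
R1 ← R1 − 274/223·R3.
R2 ← R2 + 111/223·R3.
R4 ← R4 − 6865/223·R3.
R5 ← R5 + 6865/223·R3.
R4 ← R4 / (-17645/781).
R1 ← R1 + 8333/3905·R4.
R2 ← R2 + 743/3905·R4.
R3 ← R3 − 1181/3905·R4.
R5 ← R5 − 17645/781·R4.
R5 reduces to 0 = 0, so the extra equation is consistent.
Reading off the reduced rows gives x_1 = 1, x_2 = -3, x_3 = -6, x_4 = 0.

x_1 = 1, x_2 = -3, x_3 = -6, x_4 = 0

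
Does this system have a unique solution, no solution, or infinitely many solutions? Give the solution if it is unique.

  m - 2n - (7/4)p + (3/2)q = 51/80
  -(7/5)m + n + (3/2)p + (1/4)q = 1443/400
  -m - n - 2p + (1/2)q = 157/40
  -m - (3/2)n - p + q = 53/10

m = -14/5, n = -1, p = 1/4, q = 5/4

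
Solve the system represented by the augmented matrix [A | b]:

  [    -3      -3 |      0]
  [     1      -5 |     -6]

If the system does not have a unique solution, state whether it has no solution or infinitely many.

x_1 = -1, x_2 = 1

From equation 2: x_1 = -6 + 5·x_2.
Substitute into equation 1 and solve: x_2 = 1.
Then x_1 = -1.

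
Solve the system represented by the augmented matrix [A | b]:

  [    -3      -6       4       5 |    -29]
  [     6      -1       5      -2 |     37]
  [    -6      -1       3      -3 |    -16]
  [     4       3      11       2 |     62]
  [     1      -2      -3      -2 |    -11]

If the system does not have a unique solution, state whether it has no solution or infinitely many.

no solution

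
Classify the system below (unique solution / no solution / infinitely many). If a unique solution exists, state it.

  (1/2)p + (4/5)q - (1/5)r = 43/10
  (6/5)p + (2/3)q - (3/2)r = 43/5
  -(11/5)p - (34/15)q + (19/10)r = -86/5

infinitely many solutions

Row-reduce:
R1 ← R1 / (1/2).
R2 ← R2 − 6/5·R1.
R3 ← R3 + 11/5·R1.
R2 ← R2 / (-94/75).
R1 ← R1 − 8/5·R2.
R3 ← R3 − 94/75·R2.
Rank is 2 with 3 unknowns, leaving r free.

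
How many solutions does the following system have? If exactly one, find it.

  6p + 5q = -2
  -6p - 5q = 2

infinitely many solutions

Row-reduce:
R1 ← R1 / (6).
R2 ← R2 + 6·R1.
Rank is 1 with 2 unknowns, leaving q free.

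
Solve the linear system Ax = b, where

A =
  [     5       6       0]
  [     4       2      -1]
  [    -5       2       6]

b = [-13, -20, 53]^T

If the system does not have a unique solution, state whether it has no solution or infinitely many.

x_1 = -5, x_2 = 2, x_3 = 4

Row-reduce the augmented matrix:
R1 ← R1 / (5).
R2 ← R2 − 4·R1.
R3 ← R3 + 5·R1.
R2 ← R2 / (-14/5).
R1 ← R1 − 6/5·R2.
R3 ← R3 − 8·R2.
R3 ← R3 / (22/7).
R1 ← R1 + 3/7·R3.
R2 ← R2 − 5/14·R3.
Reading off the reduced rows gives x_1 = -5, x_2 = 2, x_3 = 4.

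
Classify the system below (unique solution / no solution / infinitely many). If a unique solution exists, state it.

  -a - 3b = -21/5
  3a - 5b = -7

a = 0, b = 7/5

From equation 1: a = 21/5 − 3·b.
Substitute into equation 2 and solve: b = 7/5.
Then a = 0.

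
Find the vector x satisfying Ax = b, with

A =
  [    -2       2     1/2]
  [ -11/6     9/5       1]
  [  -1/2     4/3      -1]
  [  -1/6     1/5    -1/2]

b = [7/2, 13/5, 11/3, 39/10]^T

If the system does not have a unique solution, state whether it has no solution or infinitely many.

Row-reduce:
R1 ← R1 / (-2).
R2 ← R2 + 11/6·R1.
R3 ← R3 + 1/2·R1.
R4 ← R4 + 1/6·R1.
R2 ← R2 / (-1/30).
R1 ← R1 + 1·R2.
R3 ← R3 − 5/6·R2.
R4 ← R4 − 1/30·R2.
R3 ← R3 / (149/12).
R1 ← R1 + 33/2·R3.
R2 ← R2 + 65/4·R3.
Row 4 reduces to 0 = 3, a contradiction. The system is inconsistent.

no solution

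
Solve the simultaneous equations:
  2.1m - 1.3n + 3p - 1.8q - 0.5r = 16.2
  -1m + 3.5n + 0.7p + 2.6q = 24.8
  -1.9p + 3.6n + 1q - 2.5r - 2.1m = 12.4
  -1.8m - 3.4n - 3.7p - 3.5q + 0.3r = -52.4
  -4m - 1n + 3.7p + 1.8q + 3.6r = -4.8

Row-reduce the augmented matrix:
R1 ← R1 / (21/10).
R2 ← R2 + 1·R1.
R3 ← R3 + 21/10·R1.
R4 ← R4 + 9/5·R1.
R5 ← R5 + 4·R1.
R2 ← R2 / (121/42).
R1 ← R1 + 13/21·R2.
R3 ← R3 − 23/10·R2.
R4 ← R4 + 158/35·R2.
R5 ← R5 + 73/21·R2.
R3 ← R3 / (-1813/3025).
R1 ← R1 − 1141/605·R3.
R2 ← R2 − 447/605·R3.
R4 ← R4 − 13351/6050·R3.
R5 ← R5 − 14499/1210·R3.
R4 ← R4 / (-13443/1295).
R1 ← R1 + 273/37·R4.
R2 ← R2 + 543/259·R4.
R3 ← R3 − 947/259·R4.
R5 ← R5 + 112247/2590·R4.
R5 ← R5 / (-1070219/125468).
R1 ← R1 + 89137/62734·R5.
R2 ← R2 + 85051/62734·R5.
R3 ← R3 − 54419/62734·R5.
R4 ← R4 − 65557/62734·R5.
Reading off the reduced rows gives m = 3, n = 6, p = 6, q = 1, r = -3.

m = 3, n = 6, p = 6, q = 1, r = -3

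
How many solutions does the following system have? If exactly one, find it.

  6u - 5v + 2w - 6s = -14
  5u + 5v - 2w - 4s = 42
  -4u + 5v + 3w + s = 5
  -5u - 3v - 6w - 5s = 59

u = -2, v = 4, w = -6, s = -5

Row-reduce the augmented matrix:
R1 ← R1 / (6).
R2 ← R2 − 5·R1.
R3 ← R3 + 4·R1.
R4 ← R4 + 5·R1.
R2 ← R2 / (55/6).
R1 ← R1 + 5/6·R2.
R3 ← R3 − 5/3·R2.
R4 ← R4 + 43/6·R2.
R3 ← R3 / (5).
R2 ← R2 + 2/5·R3.
R4 ← R4 + 36/5·R3.
R4 ← R4 / (-69/5).
R1 ← R1 + 10/11·R4.
R2 ← R2 + 8/55·R4.
R3 ← R3 + 7/11·R4.
Reading off the reduced rows gives u = -2, v = 4, w = -6, s = -5.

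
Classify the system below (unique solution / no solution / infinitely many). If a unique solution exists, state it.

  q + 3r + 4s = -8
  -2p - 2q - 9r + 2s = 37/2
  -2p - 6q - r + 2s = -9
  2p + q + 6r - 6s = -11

no solution

Row-reduce:
Swap R1 and R2.
R1 ← R1 / (-2).
R3 ← R3 + 2·R1.
R4 ← R4 − 2·R1.
R1 ← R1 − 1·R2.
R3 ← R3 + 4·R2.
R4 ← R4 + 1·R2.
R3 ← R3 / (20).
R1 ← R1 − 3/2·R3.
R2 ← R2 − 3·R3.
Row 4 reduces to 0 = -1/2, a contradiction. The system is inconsistent.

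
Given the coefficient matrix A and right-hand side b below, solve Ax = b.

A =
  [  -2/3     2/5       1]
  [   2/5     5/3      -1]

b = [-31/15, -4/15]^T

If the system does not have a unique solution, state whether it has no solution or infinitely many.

Row-reduce:
R1 ← R1 / (-2/3).
R2 ← R2 − 2/5·R1.
R2 ← R2 / (143/75).
R1 ← R1 + 3/5·R2.
Rank is 2 with 3 unknowns, leaving x_3 free.

infinitely many solutions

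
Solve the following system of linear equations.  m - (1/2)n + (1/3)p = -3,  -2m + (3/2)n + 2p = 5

infinitely many solutions

Row-reduce:
R2 ← R2 + 2·R1.
R2 ← R2 / (1/2).
R1 ← R1 + 1/2·R2.
Rank is 2 with 3 unknowns, leaving p free.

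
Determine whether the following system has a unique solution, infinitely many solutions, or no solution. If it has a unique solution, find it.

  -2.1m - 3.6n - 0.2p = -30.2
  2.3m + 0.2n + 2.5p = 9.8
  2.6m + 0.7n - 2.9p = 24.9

Row-reduce the augmented matrix:
R1 ← R1 / (-21/10).
R2 ← R2 − 23/10·R1.
R3 ← R3 − 13/5·R1.
R2 ← R2 / (-131/35).
R1 ← R1 − 12/7·R2.
R3 ← R3 + 263/70·R2.
R3 ← R3 / (-42737/7860).
R1 ← R1 − 448/393·R3.
R2 ← R2 + 479/786·R3.
Reading off the reduced rows gives m = 6, n = 5, p = -2.

m = 6, n = 5, p = -2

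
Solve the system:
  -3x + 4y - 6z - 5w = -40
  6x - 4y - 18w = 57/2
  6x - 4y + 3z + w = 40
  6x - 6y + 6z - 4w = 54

no solution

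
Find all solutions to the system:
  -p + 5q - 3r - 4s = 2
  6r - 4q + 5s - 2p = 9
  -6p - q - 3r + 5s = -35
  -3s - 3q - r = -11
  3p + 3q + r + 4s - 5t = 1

Row-reduce the augmented matrix:
R1 ← R1 / (-1).
R2 ← R2 + 2·R1.
R3 ← R3 + 6·R1.
R5 ← R5 − 3·R1.
R2 ← R2 / (-14).
R1 ← R1 + 5·R2.
R3 ← R3 + 31·R2.
R4 ← R4 + 3·R2.
R5 ← R5 − 18·R2.
R3 ← R3 / (-81/7).
R1 ← R1 + 9/7·R3.
R2 ← R2 + 6/7·R3.
R4 ← R4 + 25/7·R3.
R5 ← R5 − 52/7·R3.
R4 ← R4 / (-158/27).
R1 ← R1 + 2/3·R4.
R2 ← R2 + 17/18·R4.
R3 ← R3 + 1/54·R4.
R5 ← R5 − 239/27·R4.
R5 ← R5 / (-5).
Reading off the reduced rows gives p = 2, q = 3, r = 5, s = -1, t = 3.

p = 2, q = 3, r = 5, s = -1, t = 3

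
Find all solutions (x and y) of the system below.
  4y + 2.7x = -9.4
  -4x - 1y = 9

From equation 2: y = -9 − 4·x.
Substitute into equation 1 and solve: x = -2.
Then y = -1.

x = -2, y = -1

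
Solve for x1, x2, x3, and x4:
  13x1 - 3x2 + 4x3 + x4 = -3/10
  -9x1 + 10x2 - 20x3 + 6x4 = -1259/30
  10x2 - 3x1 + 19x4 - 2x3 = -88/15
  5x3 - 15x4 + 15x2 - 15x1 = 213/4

x1 = -1/2, x2 = 4/3, x3 = 11/4, x4 = -4/5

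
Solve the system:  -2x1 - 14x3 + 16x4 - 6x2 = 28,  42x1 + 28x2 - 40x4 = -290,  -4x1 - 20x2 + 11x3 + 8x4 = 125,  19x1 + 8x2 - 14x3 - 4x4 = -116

Row-reduce:
R1 ← R1 / (-2).
R2 ← R2 − 42·R1.
R3 ← R3 + 4·R1.
R4 ← R4 − 19·R1.
R2 ← R2 / (-98).
R1 ← R1 − 3·R2.
R3 ← R3 + 8·R2.
R4 ← R4 + 49·R2.
R3 ← R3 / (63).
R1 ← R1 + 2·R3.
R2 ← R2 − 3·R3.
Row 4 reduces to 0 = 1, a contradiction. The system is inconsistent.

no solution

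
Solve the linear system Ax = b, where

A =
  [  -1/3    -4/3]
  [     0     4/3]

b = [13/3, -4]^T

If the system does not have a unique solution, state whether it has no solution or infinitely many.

Row-reduce the augmented matrix:
R1 ← R1 / (-1/3).
R2 ← R2 / (4/3).
R1 ← R1 − 4·R2.
Reading off the reduced rows gives x_1 = -1, x_2 = -3.

x_1 = -1, x_2 = -3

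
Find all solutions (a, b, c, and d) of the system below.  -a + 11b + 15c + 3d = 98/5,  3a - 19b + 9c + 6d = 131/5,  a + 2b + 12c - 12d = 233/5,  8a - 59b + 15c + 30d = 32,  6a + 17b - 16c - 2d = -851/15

Row-reduce the augmented matrix:
R1 ← R1 / (-1).
R2 ← R2 − 3·R1.
R3 ← R3 − 1·R1.
R4 ← R4 − 8·R1.
R5 ← R5 − 6·R1.
R2 ← R2 / (14).
R1 ← R1 + 11·R2.
R3 ← R3 − 13·R2.
R4 ← R4 − 29·R2.
R5 ← R5 − 83·R2.
R3 ← R3 / (-162/7).
R1 ← R1 − 192/7·R3.
R2 ← R2 − 27/7·R3.
R4 ← R4 − 162/7·R3.
R5 ← R5 + 1723/7·R3.
Swap R4 and R5.
R4 ← R4 / (18461/108).
R1 ← R1 + 331/18·R4.
R2 ← R2 + 11/4·R4.
R3 ← R3 − 107/108·R4.
R5 reduces to 0 = 0, so the extra equation is consistent.
Reading off the reduced rows gives a = -1, b = -1, c = 7/3, d = -9/5.

a = -1, b = -1, c = 7/3, d = -9/5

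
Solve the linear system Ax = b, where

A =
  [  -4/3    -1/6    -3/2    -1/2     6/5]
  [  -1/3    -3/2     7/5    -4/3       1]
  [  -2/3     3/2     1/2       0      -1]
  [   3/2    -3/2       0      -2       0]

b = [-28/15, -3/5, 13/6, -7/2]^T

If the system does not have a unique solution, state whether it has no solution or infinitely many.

Row-reduce:
R1 ← R1 / (-4/3).
R2 ← R2 + 1/3·R1.
R3 ← R3 + 2/3·R1.
R4 ← R4 − 3/2·R1.
R2 ← R2 / (-35/24).
R1 ← R1 − 1/8·R2.
R3 ← R3 − 19/12·R2.
R4 ← R4 + 27/16·R2.
R3 ← R3 / (556/175).
R1 ← R1 − 447/350·R3.
R2 ← R2 + 213/175·R3.
R4 ← R4 + 2619/700·R3.
R4 ← R4 / (-10741/4448).
R1 ← R1 − 1553/2224·R4.
R2 ← R2 − 469/1112·R4.
R3 ← R3 + 1115/3336·R4.
Rank is 4 with 5 unknowns, leaving x_5 free.

infinitely many solutions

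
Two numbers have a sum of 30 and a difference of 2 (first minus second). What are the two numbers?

first number: 16, second number: 14

Let x = first number, y = second number.
  x + y = 30
  -y + x = 2
Row-reduce the augmented matrix:
R2 ← R2 − 1·R1.
R2 ← R2 / (-2).
R1 ← R1 − 1·R2.
Reading off the reduced rows gives x = 16, y = 14.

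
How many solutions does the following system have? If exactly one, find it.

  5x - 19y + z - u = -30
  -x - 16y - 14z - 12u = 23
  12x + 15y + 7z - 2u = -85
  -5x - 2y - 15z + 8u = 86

Row-reduce the augmented matrix:
R1 ← R1 / (5).
R2 ← R2 + 1·R1.
R3 ← R3 − 12·R1.
R4 ← R4 + 5·R1.
R2 ← R2 / (-99/5).
R1 ← R1 + 19/5·R2.
R3 ← R3 − 303/5·R2.
R4 ← R4 + 21·R2.
R3 ← R3 / (-414/11).
R1 ← R1 − 94/33·R3.
R2 ← R2 − 23/33·R3.
R4 ← R4 − 7/11·R3.
R4 ← R4 / (1043/54).
R1 ← R1 + 53/81·R4.
R2 ← R2 + 11/162·R4.
R3 ← R3 − 53/54·R4.
Reading off the reduced rows gives x = -5, y = 0, z = -3, u = 2.

x = -5, y = 0, z = -3, u = 2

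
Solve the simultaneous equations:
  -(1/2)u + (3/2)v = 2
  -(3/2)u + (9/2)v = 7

no solution

Row-reduce:
R1 ← R1 / (-1/2).
R2 ← R2 + 3/2·R1.
Row 2 reduces to 0 = 1, a contradiction. The system is inconsistent.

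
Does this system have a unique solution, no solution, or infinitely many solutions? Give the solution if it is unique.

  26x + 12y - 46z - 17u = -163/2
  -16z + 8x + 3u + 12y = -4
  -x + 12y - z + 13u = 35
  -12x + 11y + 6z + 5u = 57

no solution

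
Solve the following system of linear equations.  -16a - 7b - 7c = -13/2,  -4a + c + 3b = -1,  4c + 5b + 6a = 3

Row-reduce:
R1 ← R1 / (-16).
R2 ← R2 + 4·R1.
R3 ← R3 − 6·R1.
R2 ← R2 / (19/4).
R1 ← R1 − 7/16·R2.
R3 ← R3 − 19/8·R2.
Row 3 reduces to 0 = 1/4, a contradiction. The system is inconsistent.

no solution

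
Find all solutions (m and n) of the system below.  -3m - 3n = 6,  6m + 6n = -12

Row-reduce:
R1 ← R1 / (-3).
R2 ← R2 − 6·R1.
Rank is 1 with 2 unknowns, leaving n free.

infinitely many solutions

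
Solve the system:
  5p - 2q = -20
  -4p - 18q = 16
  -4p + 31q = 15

Row-reduce:
R1 ← R1 / (5).
R2 ← R2 + 4·R1.
R3 ← R3 + 4·R1.
R2 ← R2 / (-98/5).
R1 ← R1 + 2/5·R2.
R3 ← R3 − 147/5·R2.
Row 3 reduces to 0 = -1, a contradiction. The system is inconsistent.

no solution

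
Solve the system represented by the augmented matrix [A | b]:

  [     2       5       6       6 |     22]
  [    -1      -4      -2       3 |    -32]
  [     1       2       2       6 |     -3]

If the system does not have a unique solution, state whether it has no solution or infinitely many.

Row-reduce:
R1 ← R1 / (2).
R2 ← R2 + 1·R1.
R3 ← R3 − 1·R1.
R2 ← R2 / (-3/2).
R1 ← R1 − 5/2·R2.
R3 ← R3 + 1/2·R2.
R3 ← R3 / (-4/3).
R1 ← R1 − 14/3·R3.
R2 ← R2 + 2/3·R3.
Rank is 3 with 4 unknowns, leaving x_4 free.

infinitely many solutions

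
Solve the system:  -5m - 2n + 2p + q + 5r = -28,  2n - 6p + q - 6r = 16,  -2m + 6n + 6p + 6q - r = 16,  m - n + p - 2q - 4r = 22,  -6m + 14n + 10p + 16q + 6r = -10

no solution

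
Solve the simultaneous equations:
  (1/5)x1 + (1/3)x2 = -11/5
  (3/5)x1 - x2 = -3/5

x1 = -6, x2 = -3

From equation 2: x2 = 3/5 + 3/5·x1.
Substitute into equation 1 and solve: x1 = -6.
Then x2 = -3.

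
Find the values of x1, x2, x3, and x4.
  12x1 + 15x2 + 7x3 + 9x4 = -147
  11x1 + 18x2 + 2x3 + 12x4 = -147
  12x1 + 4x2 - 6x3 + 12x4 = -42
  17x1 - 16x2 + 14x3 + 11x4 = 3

x1 = -3, x2 = -6, x3 = -3, x4 = 0

Row-reduce the augmented matrix:
R1 ← R1 / (12).
R2 ← R2 − 11·R1.
R3 ← R3 − 12·R1.
R4 ← R4 − 17·R1.
R2 ← R2 / (17/4).
R1 ← R1 − 5/4·R2.
R3 ← R3 + 11·R2.
R4 ← R4 + 149/4·R2.
R3 ← R3 / (-1246/51).
R1 ← R1 − 32/17·R3.
R2 ← R2 + 53/51·R3.
R4 ← R4 + 1766/51·R3.
R4 ← R4 / (8167/623).
R1 ← R1 − 390/623·R4.
R2 ← R2 − 213/623·R4.
R3 ← R3 + 324/623·R4.
Reading off the reduced rows gives x1 = -3, x2 = -6, x3 = -3, x4 = 0.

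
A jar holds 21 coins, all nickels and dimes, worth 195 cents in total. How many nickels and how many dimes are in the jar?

nickels: 3, dimes: 18

Let n = nickels, d = dimes.
  n + d = 21
  5n + 10d = 195
Row-reduce the augmented matrix:
R2 ← R2 − 5·R1.
R2 ← R2 / (5).
R1 ← R1 − 1·R2.
Reading off the reduced rows gives n = 3, d = 18.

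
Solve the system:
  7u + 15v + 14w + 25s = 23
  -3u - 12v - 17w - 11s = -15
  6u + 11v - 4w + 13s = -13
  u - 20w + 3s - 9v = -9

no solution

Row-reduce:
R1 ← R1 / (7).
R2 ← R2 + 3·R1.
R3 ← R3 − 6·R1.
R4 ← R4 − 1·R1.
R2 ← R2 / (-39/7).
R1 ← R1 − 15/7·R2.
R3 ← R3 + 13/7·R2.
R4 ← R4 + 78/7·R2.
R3 ← R3 / (-37/3).
R1 ← R1 + 29/13·R3.
R2 ← R2 − 77/39·R3.
Row 4 reduces to 0 = -2, a contradiction. The system is inconsistent.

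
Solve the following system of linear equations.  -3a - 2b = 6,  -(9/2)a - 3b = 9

infinitely many solutions

Row-reduce:
R1 ← R1 / (-3).
R2 ← R2 + 9/2·R1.
Rank is 1 with 2 unknowns, leaving b free.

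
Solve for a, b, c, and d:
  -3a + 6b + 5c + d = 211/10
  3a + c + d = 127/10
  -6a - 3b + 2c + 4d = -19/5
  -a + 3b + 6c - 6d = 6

Row-reduce the augmented matrix:
R1 ← R1 / (-3).
R2 ← R2 − 3·R1.
R3 ← R3 + 6·R1.
R4 ← R4 + 1·R1.
R2 ← R2 / (6).
R1 ← R1 + 2·R2.
R3 ← R3 + 15·R2.
R4 ← R4 − 1·R2.
R3 ← R3 / (7).
R1 ← R1 − 1/3·R3.
R2 ← R2 − 1·R3.
R4 ← R4 − 10/3·R3.
R4 ← R4 / (-10).
R2 ← R2 + 2/3·R4.
R3 ← R3 − 1·R4.
Reading off the reduced rows gives a = 12/5, b = 9/5, c = 3, d = 5/2.

a = 12/5, b = 9/5, c = 3, d = 5/2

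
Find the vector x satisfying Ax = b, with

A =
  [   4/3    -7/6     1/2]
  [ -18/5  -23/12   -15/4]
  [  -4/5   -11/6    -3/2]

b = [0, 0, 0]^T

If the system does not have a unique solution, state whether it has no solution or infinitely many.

Row-reduce:
R1 ← R1 / (4/3).
R2 ← R2 + 18/5·R1.
R3 ← R3 + 4/5·R1.
R2 ← R2 / (-76/15).
R1 ← R1 + 7/8·R2.
R3 ← R3 + 38/15·R2.
Rank is 2 with 3 unknowns, leaving x_3 free.

infinitely many solutions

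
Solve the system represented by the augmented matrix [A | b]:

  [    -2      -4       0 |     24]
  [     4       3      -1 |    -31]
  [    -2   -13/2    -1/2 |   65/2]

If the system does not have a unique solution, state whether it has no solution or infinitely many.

Row-reduce:
R1 ← R1 / (-2).
R2 ← R2 − 4·R1.
R3 ← R3 + 2·R1.
R2 ← R2 / (-5).
R1 ← R1 − 2·R2.
R3 ← R3 + 5/2·R2.
Rank is 2 with 3 unknowns, leaving x_3 free.

infinitely many solutions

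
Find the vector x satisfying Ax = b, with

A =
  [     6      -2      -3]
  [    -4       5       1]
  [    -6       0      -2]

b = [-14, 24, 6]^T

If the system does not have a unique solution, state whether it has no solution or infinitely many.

x_1 = -1, x_2 = 4, x_3 = 0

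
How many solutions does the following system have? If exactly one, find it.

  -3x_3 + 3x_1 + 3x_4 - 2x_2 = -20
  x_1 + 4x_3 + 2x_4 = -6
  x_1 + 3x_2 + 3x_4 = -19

infinitely many solutions

Row-reduce:
R1 ← R1 / (3).
R2 ← R2 − 1·R1.
R3 ← R3 − 1·R1.
R2 ← R2 / (2/3).
R1 ← R1 + 2/3·R2.
R3 ← R3 − 11/3·R2.
R3 ← R3 / (-53/2).
R1 ← R1 − 4·R3.
R2 ← R2 − 15/2·R3.
Rank is 3 with 4 unknowns, leaving x_4 free.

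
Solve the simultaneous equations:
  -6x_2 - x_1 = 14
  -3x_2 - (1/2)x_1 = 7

infinitely many solutions

Row-reduce:
R1 ← R1 / (-1).
R2 ← R2 + 1/2·R1.
Rank is 1 with 2 unknowns, leaving x_2 free.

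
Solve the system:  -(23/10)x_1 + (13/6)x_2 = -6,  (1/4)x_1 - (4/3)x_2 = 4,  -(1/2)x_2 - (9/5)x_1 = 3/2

Row-reduce:
R1 ← R1 / (-23/10).
R2 ← R2 − 1/4·R1.
R3 ← R3 + 9/5·R1.
R2 ← R2 / (-101/92).
R1 ← R1 + 65/69·R2.
R3 ← R3 + 101/46·R2.
Row 3 reduces to 0 = -1/2, a contradiction. The system is inconsistent.

no solution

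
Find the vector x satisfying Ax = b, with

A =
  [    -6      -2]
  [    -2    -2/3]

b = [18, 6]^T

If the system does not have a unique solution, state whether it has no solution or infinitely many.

infinitely many solutions

Row-reduce:
R1 ← R1 / (-6).
R2 ← R2 + 2·R1.
Rank is 1 with 2 unknowns, leaving x_2 free.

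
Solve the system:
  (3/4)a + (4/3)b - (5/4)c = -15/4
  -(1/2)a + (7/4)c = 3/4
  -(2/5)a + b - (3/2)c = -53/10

a = 2, b = -3, c = 1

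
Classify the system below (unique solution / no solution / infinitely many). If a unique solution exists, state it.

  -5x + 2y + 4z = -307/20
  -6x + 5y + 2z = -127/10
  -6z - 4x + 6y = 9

x = 3/4, y = -3/5, z = -13/5

Row-reduce the augmented matrix:
R1 ← R1 / (-5).
R2 ← R2 + 6·R1.
R3 ← R3 + 4·R1.
R2 ← R2 / (13/5).
R1 ← R1 + 2/5·R2.
R3 ← R3 − 22/5·R2.
R3 ← R3 / (-58/13).
R1 ← R1 + 16/13·R3.
R2 ← R2 + 14/13·R3.
Reading off the reduced rows gives x = 3/4, y = -3/5, z = -13/5.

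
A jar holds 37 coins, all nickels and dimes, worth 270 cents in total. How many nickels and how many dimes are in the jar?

Let n = nickels, d = dimes.
  n + d = 37
  5n + 10d = 270
Row-reduce the augmented matrix:
R2 ← R2 − 5·R1.
R2 ← R2 / (5).
R1 ← R1 − 1·R2.
Reading off the reduced rows gives n = 20, d = 17.

nickels: 20, dimes: 17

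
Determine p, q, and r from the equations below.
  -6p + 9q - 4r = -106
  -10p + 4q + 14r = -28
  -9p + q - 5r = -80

Row-reduce the augmented matrix:
R1 ← R1 / (-6).
R2 ← R2 + 10·R1.
R3 ← R3 + 9·R1.
R2 ← R2 / (-11).
R1 ← R1 + 3/2·R2.
R3 ← R3 + 25/2·R2.
R3 ← R3 / (-742/33).
R1 ← R1 + 71/33·R3.
R2 ← R2 + 62/33·R3.
Reading off the reduced rows gives p = 6, q = -6, r = 4.

p = 6, q = -6, r = 4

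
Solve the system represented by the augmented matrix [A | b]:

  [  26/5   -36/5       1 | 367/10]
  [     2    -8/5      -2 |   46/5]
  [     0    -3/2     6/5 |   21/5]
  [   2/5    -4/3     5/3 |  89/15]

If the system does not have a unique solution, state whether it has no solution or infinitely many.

no solution

Row-reduce:
R1 ← R1 / (26/5).
R2 ← R2 − 2·R1.
R4 ← R4 − 2/5·R1.
R2 ← R2 / (76/65).
R1 ← R1 + 18/13·R2.
R3 ← R3 + 3/2·R2.
R4 ← R4 + 152/195·R2.
R3 ← R3 / (-1413/760).
R1 ← R1 + 50/19·R3.
R2 ← R2 + 155/76·R3.
Row 4 reduces to 0 = -1/6, a contradiction. The system is inconsistent.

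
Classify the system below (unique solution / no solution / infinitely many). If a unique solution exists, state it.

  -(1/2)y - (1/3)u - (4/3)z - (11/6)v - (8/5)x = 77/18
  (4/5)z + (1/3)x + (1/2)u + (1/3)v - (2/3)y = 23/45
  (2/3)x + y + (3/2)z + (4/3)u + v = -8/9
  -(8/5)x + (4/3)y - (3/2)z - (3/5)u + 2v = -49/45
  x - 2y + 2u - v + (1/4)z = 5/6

x = -5/2, y = -2/3, z = 4/3, u = 1/3, v = -1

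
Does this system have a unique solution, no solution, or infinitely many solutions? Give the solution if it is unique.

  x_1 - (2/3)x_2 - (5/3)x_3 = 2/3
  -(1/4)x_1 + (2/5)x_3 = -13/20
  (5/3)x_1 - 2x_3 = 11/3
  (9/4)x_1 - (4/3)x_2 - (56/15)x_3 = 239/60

no solution

Row-reduce:
R2 ← R2 + 1/4·R1.
R3 ← R3 − 5/3·R1.
R4 ← R4 − 9/4·R1.
R2 ← R2 / (-1/6).
R1 ← R1 + 2/3·R2.
R3 ← R3 − 10/9·R2.
R4 ← R4 − 1/6·R2.
R3 ← R3 / (2/3).
R1 ← R1 + 8/5·R3.
R2 ← R2 − 1/10·R3.
Row 4 reduces to 0 = 2, a contradiction. The system is inconsistent.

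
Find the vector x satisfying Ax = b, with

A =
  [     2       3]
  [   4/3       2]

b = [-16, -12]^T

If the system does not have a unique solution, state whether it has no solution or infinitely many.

no solution

Row-reduce:
R1 ← R1 / (2).
R2 ← R2 − 4/3·R1.
Row 2 reduces to 0 = -4/3, a contradiction. The system is inconsistent.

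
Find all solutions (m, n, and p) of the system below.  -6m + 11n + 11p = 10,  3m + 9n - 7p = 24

infinitely many solutions

Row-reduce:
R1 ← R1 / (-6).
R2 ← R2 − 3·R1.
R2 ← R2 / (29/2).
R1 ← R1 + 11/6·R2.
Rank is 2 with 3 unknowns, leaving p free.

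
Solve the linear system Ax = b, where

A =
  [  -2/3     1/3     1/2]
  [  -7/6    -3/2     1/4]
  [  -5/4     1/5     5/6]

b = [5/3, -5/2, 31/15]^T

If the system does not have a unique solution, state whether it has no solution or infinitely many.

x_1 = 0, x_2 = 2, x_3 = 2

Row-reduce the augmented matrix:
R1 ← R1 / (-2/3).
R2 ← R2 + 7/6·R1.
R3 ← R3 + 5/4·R1.
R2 ← R2 / (-25/12).
R1 ← R1 + 1/2·R2.
R3 ← R3 + 17/40·R2.
R3 ← R3 / (7/300).
R1 ← R1 + 3/5·R3.
R2 ← R2 − 3/10·R3.
Reading off the reduced rows gives x_1 = 0, x_2 = 2, x_3 = 2.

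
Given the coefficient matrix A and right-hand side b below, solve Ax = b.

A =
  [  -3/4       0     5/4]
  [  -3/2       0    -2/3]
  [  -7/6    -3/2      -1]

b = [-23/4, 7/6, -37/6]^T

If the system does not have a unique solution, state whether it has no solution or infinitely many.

x_1 = 1, x_2 = 6, x_3 = -4

Row-reduce the augmented matrix:
R1 ← R1 / (-3/4).
R2 ← R2 + 3/2·R1.
R3 ← R3 + 7/6·R1.
Swap R2 and R3.
R2 ← R2 / (-3/2).
R3 ← R3 / (-19/6).
R1 ← R1 + 5/3·R3.
R2 ← R2 − 53/27·R3.
Reading off the reduced rows gives x_1 = 1, x_2 = 6, x_3 = -4.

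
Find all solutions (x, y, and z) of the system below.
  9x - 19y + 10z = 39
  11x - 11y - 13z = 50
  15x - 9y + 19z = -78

Row-reduce the augmented matrix:
R1 ← R1 / (9).
R2 ← R2 − 11·R1.
R3 ← R3 − 15·R1.
R2 ← R2 / (110/9).
R1 ← R1 + 19/9·R2.
R3 ← R3 − 68/3·R2.
R3 ← R3 / (2701/55).
R1 ← R1 + 357/110·R3.
R2 ← R2 + 227/110·R3.
Reading off the reduced rows gives x = -5, y = -6, z = -3.

x = -5, y = -6, z = -3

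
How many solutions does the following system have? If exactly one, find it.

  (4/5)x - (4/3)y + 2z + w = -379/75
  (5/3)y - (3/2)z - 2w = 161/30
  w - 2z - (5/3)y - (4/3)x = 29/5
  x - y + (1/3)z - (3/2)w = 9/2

x = -7/5, y = -2, z = -9/5, w = -3

Row-reduce the augmented matrix:
R1 ← R1 / (4/5).
R3 ← R3 + 4/3·R1.
R4 ← R4 − 1·R1.
R2 ← R2 / (5/3).
R1 ← R1 + 5/3·R2.
R3 ← R3 + 35/9·R2.
R4 ← R4 − 2/3·R2.
R3 ← R3 / (-13/6).
R1 ← R1 − 1·R3.
R2 ← R2 + 9/10·R3.
R4 ← R4 + 47/30·R3.
R4 ← R4 / (-131/260).
R1 ← R1 + 87/52·R4.
R2 ← R2 + 24/65·R4.
R3 ← R3 − 12/13·R4.
Reading off the reduced rows gives x = -7/5, y = -2, z = -9/5, w = -3.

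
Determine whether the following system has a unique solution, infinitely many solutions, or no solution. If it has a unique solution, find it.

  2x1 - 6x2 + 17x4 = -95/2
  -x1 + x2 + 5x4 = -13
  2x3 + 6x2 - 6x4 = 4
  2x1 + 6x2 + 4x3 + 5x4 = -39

no solution

Row-reduce:
R1 ← R1 / (2).
R2 ← R2 + 1·R1.
R4 ← R4 − 2·R1.
R2 ← R2 / (-2).
R1 ← R1 + 3·R2.
R3 ← R3 − 6·R2.
R4 ← R4 − 12·R2.
R3 ← R3 / (2).
R4 ← R4 − 4·R3.
Row 4 reduces to 0 = 1/2, a contradiction. The system is inconsistent.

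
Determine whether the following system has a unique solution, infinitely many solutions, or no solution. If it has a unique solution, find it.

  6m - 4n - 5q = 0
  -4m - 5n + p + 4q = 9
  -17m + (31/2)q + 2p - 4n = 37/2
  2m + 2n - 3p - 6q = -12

no solution

Row-reduce:
R1 ← R1 / (6).
R2 ← R2 + 4·R1.
R3 ← R3 + 17·R1.
R4 ← R4 − 2·R1.
R2 ← R2 / (-23/3).
R1 ← R1 + 2/3·R2.
R3 ← R3 + 46/3·R2.
R4 ← R4 − 10/3·R2.
Swap R3 and R4.
R3 ← R3 / (-59/23).
R1 ← R1 + 2/23·R3.
R2 ← R2 + 3/23·R3.
Row 4 reduces to 0 = 1/2, a contradiction. The system is inconsistent.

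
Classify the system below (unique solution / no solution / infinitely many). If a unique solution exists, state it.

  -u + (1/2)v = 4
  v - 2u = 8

infinitely many solutions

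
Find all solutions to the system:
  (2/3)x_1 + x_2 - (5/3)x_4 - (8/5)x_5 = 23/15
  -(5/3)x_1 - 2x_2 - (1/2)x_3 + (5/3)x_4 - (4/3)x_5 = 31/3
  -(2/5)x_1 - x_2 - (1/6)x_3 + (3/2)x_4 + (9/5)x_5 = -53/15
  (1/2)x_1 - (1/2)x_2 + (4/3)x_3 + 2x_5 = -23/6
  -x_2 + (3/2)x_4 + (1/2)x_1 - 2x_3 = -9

Row-reduce the augmented matrix:
R1 ← R1 / (2/3).
R2 ← R2 + 5/3·R1.
R3 ← R3 + 2/5·R1.
R4 ← R4 − 1/2·R1.
R5 ← R5 − 1/2·R1.
R2 ← R2 / (1/2).
R1 ← R1 − 3/2·R2.
R3 ← R3 + 2/5·R2.
R4 ← R4 + 5/4·R2.
R5 ← R5 + 7/4·R2.
R3 ← R3 / (-17/30).
R1 ← R1 − 3/2·R3.
R2 ← R2 + 1·R3.
R4 ← R4 − 1/12·R3.
R5 ← R5 + 15/4·R3.
R4 ← R4 / (-355/68).
R1 ← R1 − 35/34·R4.
R2 ← R2 + 40/17·R4.
R3 ← R3 − 45/17·R4.
R5 ← R5 − 267/68·R4.
R5 ← R5 / (-2972/1065).
R1 ← R1 − 518/213·R5.
R2 ← R2 − 62/355·R5.
R3 ← R3 − 232/355·R5.
R4 ← R4 − 434/213·R5.
Reading off the reduced rows gives x_1 = -6, x_2 = -1, x_3 = 2, x_4 = -2, x_5 = -2.

x_1 = -6, x_2 = -1, x_3 = 2, x_4 = -2, x_5 = -2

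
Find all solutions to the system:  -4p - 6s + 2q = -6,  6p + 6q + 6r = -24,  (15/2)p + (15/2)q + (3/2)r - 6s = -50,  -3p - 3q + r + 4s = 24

no solution

Row-reduce:
R1 ← R1 / (-4).
R2 ← R2 − 6·R1.
R3 ← R3 − 15/2·R1.
R4 ← R4 + 3·R1.
R2 ← R2 / (9).
R1 ← R1 + 1/2·R2.
R3 ← R3 − 45/4·R2.
R4 ← R4 + 9/2·R2.
R3 ← R3 / (-6).
R1 ← R1 − 1/3·R3.
R2 ← R2 − 2/3·R3.
R4 ← R4 − 4·R3.
Row 4 reduces to 0 = -4/3, a contradiction. The system is inconsistent.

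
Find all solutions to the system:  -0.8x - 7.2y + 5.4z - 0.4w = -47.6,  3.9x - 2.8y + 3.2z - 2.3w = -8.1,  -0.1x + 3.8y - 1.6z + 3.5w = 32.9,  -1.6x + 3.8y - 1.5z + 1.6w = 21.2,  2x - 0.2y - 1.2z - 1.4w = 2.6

Row-reduce the augmented matrix:
R1 ← R1 / (-4/5).
R2 ← R2 − 39/10·R1.
R3 ← R3 + 1/10·R1.
R4 ← R4 + 8/5·R1.
R5 ← R5 − 2·R1.
R2 ← R2 / (-379/10).
R1 ← R1 − 9·R2.
R3 ← R3 − 47/10·R2.
R4 ← R4 − 91/5·R2.
R5 ← R5 + 91/5·R2.
R3 ← R3 / (10509/7580).
R1 ← R1 − 99/379·R3.
R2 ← R2 + 1181/1516·R3.
R4 ← R4 − 14237/7580·R3.
R5 ← R5 + 14237/7580·R3.
R4 ← R4 / (-13088/3503).
R1 ← R1 + 3779/3503·R4.
R2 ← R2 − 6343/3503·R4.
R3 ← R3 − 7638/3503·R4.
R5 ← R5 − 13088/3503·R4.
R5 reduces to 0 = 0, so the extra equation is consistent.
Reading off the reduced rows gives x = 4, y = 6, z = 0, w = 3.

x = 4, y = 6, z = 0, w = 3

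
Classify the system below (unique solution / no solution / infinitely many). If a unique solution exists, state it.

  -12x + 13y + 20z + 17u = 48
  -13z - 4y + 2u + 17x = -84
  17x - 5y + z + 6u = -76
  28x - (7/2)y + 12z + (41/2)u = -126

no solution

Row-reduce:
R1 ← R1 / (-12).
R2 ← R2 − 17·R1.
R3 ← R3 − 17·R1.
R4 ← R4 − 28·R1.
R2 ← R2 / (173/12).
R1 ← R1 + 13/12·R2.
R3 ← R3 − 161/12·R2.
R4 ← R4 − 161/6·R2.
R3 ← R3 / (2606/173).
R1 ← R1 + 89/173·R3.
R2 ← R2 − 184/173·R3.
R4 ← R4 − 5212/173·R3.
Row 4 reduces to 0 = 2, a contradiction. The system is inconsistent.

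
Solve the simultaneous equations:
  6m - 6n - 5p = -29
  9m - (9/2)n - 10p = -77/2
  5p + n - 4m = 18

no solution

Row-reduce:
R1 ← R1 / (6).
R2 ← R2 − 9·R1.
R3 ← R3 + 4·R1.
R2 ← R2 / (9/2).
R1 ← R1 + 1·R2.
R3 ← R3 + 3·R2.
Row 3 reduces to 0 = 2, a contradiction. The system is inconsistent.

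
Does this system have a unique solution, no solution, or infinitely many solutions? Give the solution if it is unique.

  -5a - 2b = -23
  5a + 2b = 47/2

no solution

Row-reduce:
R1 ← R1 / (-5).
R2 ← R2 − 5·R1.
Row 2 reduces to 0 = 1/2, a contradiction. The system is inconsistent.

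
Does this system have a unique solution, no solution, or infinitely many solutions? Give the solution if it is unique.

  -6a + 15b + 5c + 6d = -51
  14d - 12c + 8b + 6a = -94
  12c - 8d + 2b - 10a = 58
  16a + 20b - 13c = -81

a = -5, b = -2, c = -3, d = -6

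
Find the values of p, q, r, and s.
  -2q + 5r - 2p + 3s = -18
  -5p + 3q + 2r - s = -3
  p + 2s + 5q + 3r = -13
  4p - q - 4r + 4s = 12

Row-reduce the augmented matrix:
R1 ← R1 / (-2).
R2 ← R2 + 5·R1.
R3 ← R3 − 1·R1.
R4 ← R4 − 4·R1.
R2 ← R2 / (8).
R1 ← R1 − 1·R2.
R3 ← R3 − 4·R2.
R4 ← R4 + 5·R2.
R3 ← R3 / (43/4).
R1 ← R1 + 19/16·R3.
R2 ← R2 + 21/16·R3.
R4 ← R4 + 9/16·R3.
R4 ← R4 / (219/43).
R1 ← R1 − 18/43·R4.
R2 ← R2 + 5/43·R4.
R3 ← R3 − 31/43·R4.
Reading off the reduced rows gives p = -1, q = 0, r = -4, s = 0.

p = -1, q = 0, r = -4, s = 0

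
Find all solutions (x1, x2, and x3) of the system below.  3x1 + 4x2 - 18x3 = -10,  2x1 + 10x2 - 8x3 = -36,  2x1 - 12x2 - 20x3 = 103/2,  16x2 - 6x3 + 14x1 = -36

Row-reduce:
R1 ← R1 / (3).
R2 ← R2 − 2·R1.
R3 ← R3 − 2·R1.
R4 ← R4 − 14·R1.
R2 ← R2 / (22/3).
R1 ← R1 − 4/3·R2.
R3 ← R3 + 44/3·R2.
R4 ← R4 + 8/3·R2.
Swap R3 and R4.
R3 ← R3 / (874/11).
R1 ← R1 + 74/11·R3.
R2 ← R2 − 6/11·R3.
Row 4 reduces to 0 = -1/2, a contradiction. The system is inconsistent.

no solution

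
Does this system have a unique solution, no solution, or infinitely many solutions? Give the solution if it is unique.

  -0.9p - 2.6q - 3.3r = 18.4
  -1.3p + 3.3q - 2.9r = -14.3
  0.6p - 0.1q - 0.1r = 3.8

Row-reduce the augmented matrix:
R1 ← R1 / (-9/10).
R2 ← R2 + 13/10·R1.
R3 ← R3 − 3/5·R1.
R2 ← R2 / (127/18).
R1 ← R1 − 26/9·R2.
R3 ← R3 + 11/6·R2.
R3 ← R3 / (-461/254).
R1 ← R1 − 1843/635·R3.
R2 ← R2 − 168/635·R3.
Reading off the reduced rows gives p = 5, q = -5, r = -3.

p = 5, q = -5, r = -3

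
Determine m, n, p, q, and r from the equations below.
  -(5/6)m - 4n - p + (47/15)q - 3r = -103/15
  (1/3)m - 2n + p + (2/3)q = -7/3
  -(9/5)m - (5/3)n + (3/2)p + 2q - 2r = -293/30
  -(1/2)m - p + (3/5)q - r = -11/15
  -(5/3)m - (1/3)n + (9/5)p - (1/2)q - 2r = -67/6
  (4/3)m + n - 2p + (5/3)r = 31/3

m = 2, n = 1, p = -5/3, q = 1, r = 2

Row-reduce the augmented matrix:
R1 ← R1 / (-5/6).
R2 ← R2 − 1/3·R1.
R3 ← R3 + 9/5·R1.
R4 ← R4 + 1/2·R1.
R5 ← R5 + 5/3·R1.
R6 ← R6 − 4/3·R1.
R2 ← R2 / (-18/5).
R1 ← R1 − 24/5·R2.
R3 ← R3 − 523/75·R2.
R4 ← R4 − 12/5·R2.
R5 ← R5 − 23/3·R2.
R6 ← R6 + 27/5·R2.
R3 ← R3 / (217/45).
R1 ← R1 − 2·R3.
R2 ← R2 + 1/6·R3.
R5 ← R5 − 457/90·R3.
R6 ← R6 + 9/2·R3.
Swap R4 and R5.
R4 ← R4 / (-51211/32550).
R1 ← R1 + 166/217·R4.
R2 ← R2 + 618/1085·R4.
R3 ← R3 + 236/1085·R4.
R6 ← R6 − 3758/3255·R4.
Swap R5 and R6.
R5 ← R5 / (22285/307266).
R1 ← R1 − 930/617·R5.
R2 ← R2 − 72375/102422·R5.
R3 ← R3 − 28735/51211·R5.
R4 ← R4 − 26865/51211·R5.
R6 reduces to 0 = 0, so the extra equation is consistent.
Reading off the reduced rows gives m = 2, n = 1, p = -5/3, q = 1, r = 2.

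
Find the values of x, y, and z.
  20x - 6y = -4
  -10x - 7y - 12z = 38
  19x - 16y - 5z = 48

x = -2, y = -6, z = 2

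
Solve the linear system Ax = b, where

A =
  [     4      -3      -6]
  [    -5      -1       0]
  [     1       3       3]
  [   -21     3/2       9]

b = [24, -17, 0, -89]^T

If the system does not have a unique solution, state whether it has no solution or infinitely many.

no solution

Row-reduce:
R1 ← R1 / (4).
R2 ← R2 + 5·R1.
R3 ← R3 − 1·R1.
R4 ← R4 + 21·R1.
R2 ← R2 / (-19/4).
R1 ← R1 + 3/4·R2.
R3 ← R3 − 15/4·R2.
R4 ← R4 + 57/4·R2.
R3 ← R3 / (-27/19).
R1 ← R1 + 6/19·R3.
R2 ← R2 − 30/19·R3.
Row 4 reduces to 0 = -2, a contradiction. The system is inconsistent.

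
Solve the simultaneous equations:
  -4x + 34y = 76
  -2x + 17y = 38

Row-reduce:
R1 ← R1 / (-4).
R2 ← R2 + 2·R1.
Rank is 1 with 2 unknowns, leaving y free.

infinitely many solutions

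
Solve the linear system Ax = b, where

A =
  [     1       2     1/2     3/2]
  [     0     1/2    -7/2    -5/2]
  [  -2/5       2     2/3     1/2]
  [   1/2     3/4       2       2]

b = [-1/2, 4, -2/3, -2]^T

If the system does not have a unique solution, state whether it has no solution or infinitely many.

Row-reduce:
R3 ← R3 + 2/5·R1.
R4 ← R4 − 1/2·R1.
R2 ← R2 / (1/2).
R1 ← R1 − 2·R2.
R3 ← R3 − 14/5·R2.
R4 ← R4 + 1/4·R2.
R3 ← R3 / (307/15).
R1 ← R1 − 29/2·R3.
R2 ← R2 + 7·R3.
Row 4 reduces to 0 = 1/4, a contradiction. The system is inconsistent.

no solution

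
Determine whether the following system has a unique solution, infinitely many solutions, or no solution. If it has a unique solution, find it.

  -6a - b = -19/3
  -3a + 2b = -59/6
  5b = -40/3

a = 3/2, b = -8/3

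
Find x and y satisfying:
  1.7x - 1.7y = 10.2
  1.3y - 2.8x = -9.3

x = 1, y = -5

Row-reduce the augmented matrix:
R1 ← R1 / (17/10).
R2 ← R2 + 14/5·R1.
R2 ← R2 / (-3/2).
R1 ← R1 + 1·R2.
Reading off the reduced rows gives x = 1, y = -5.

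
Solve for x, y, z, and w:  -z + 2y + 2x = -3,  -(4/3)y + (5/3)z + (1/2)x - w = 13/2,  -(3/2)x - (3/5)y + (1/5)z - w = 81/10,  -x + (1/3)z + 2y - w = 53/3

Row-reduce the augmented matrix:
R1 ← R1 / (2).
R2 ← R2 − 1/2·R1.
R3 ← R3 + 3/2·R1.
R4 ← R4 + 1·R1.
R2 ← R2 / (-11/6).
R1 ← R1 − 1·R2.
R3 ← R3 − 9/10·R2.
R4 ← R4 − 3·R2.
R3 ← R3 / (43/110).
R1 ← R1 − 6/11·R3.
R2 ← R2 + 23/22·R3.
R4 ← R4 − 98/33·R3.
R4 ← R4 / (1121/129).
R1 ← R1 − 66/43·R4.
R2 ← R2 + 148/43·R4.
R3 ← R3 + 164/43·R4.
Reading off the reduced rows gives x = -3, y = 4, z = 5, w = -5.

x = -3, y = 4, z = 5, w = -5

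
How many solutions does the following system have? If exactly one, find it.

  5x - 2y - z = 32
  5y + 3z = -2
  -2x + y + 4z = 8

Row-reduce the augmented matrix:
R1 ← R1 / (5).
R3 ← R3 + 2·R1.
R2 ← R2 / (5).
R1 ← R1 + 2/5·R2.
R3 ← R3 − 1/5·R2.
R3 ← R3 / (87/25).
R1 ← R1 − 1/25·R3.
R2 ← R2 − 3/5·R3.
Reading off the reduced rows gives x = 6, y = -4, z = 6.

x = 6, y = -4, z = 6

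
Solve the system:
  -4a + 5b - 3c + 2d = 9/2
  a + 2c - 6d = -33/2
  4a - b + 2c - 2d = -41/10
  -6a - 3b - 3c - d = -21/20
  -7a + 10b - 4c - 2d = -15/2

Row-reduce the augmented matrix:
R1 ← R1 / (-4).
R2 ← R2 − 1·R1.
R3 ← R3 − 4·R1.
R4 ← R4 + 6·R1.
R5 ← R5 + 7·R1.
R2 ← R2 / (5/4).
R1 ← R1 + 5/4·R2.
R3 ← R3 − 4·R2.
R4 ← R4 + 21/2·R2.
R5 ← R5 − 5/4·R2.
R3 ← R3 / (-5).
R1 ← R1 − 2·R3.
R2 ← R2 − 1·R3.
R4 ← R4 − 12·R3.
R4 ← R4 / (-199/25).
R1 ← R1 − 26/25·R4.
R2 ← R2 + 22/25·R4.
R3 ← R3 + 88/25·R4.
R5 reduces to 0 = 0, so the extra equation is consistent.
Reading off the reduced rows gives a = 1, b = -2/5, c = -2, d = 9/4.

a = 1, b = -2/5, c = -2, d = 9/4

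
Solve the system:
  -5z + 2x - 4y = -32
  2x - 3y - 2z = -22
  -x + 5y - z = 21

Row-reduce the augmented matrix:
R1 ← R1 / (2).
R2 ← R2 − 2·R1.
R3 ← R3 + 1·R1.
R1 ← R1 + 2·R2.
R3 ← R3 − 3·R2.
R3 ← R3 / (-25/2).
R1 ← R1 − 7/2·R3.
R2 ← R2 − 3·R3.
Reading off the reduced rows gives x = -3, y = 4, z = 2.

x = -3, y = 4, z = 2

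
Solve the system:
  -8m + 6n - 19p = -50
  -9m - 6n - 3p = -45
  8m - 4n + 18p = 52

Row-reduce the augmented matrix:
R1 ← R1 / (-8).
R2 ← R2 + 9·R1.
R3 ← R3 − 8·R1.
R2 ← R2 / (-51/4).
R1 ← R1 + 3/4·R2.
R3 ← R3 − 2·R2.
R3 ← R3 / (32/17).
R1 ← R1 − 22/17·R3.
R2 ← R2 + 49/34·R3.
Reading off the reduced rows gives m = 3, n = 2, p = 2.

m = 3, n = 2, p = 2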